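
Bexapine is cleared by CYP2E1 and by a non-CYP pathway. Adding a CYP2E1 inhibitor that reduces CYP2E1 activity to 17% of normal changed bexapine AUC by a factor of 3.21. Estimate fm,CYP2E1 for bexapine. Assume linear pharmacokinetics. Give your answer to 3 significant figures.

0.829

Call the CYP2E1 fraction fm. After the interaction, CL_new/CL_old = fm × 0.17 + (1 − fm).
AUC ratio = 1 / (new CL fraction), so new CL fraction = 1 / 3.21 = 0.3115.
fm × 0.17 + 1 − fm = 0.3115  ⇒  fm × (0.17 − 1) = −0.6885  ⇒  fm = 0.829.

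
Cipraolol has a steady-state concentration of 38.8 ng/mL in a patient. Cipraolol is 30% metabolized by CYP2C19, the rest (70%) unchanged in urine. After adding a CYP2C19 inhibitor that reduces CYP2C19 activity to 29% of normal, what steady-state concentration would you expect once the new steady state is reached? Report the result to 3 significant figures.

49.3 ng/mL

The CYP2C19 pathway (30% of clearance) falls to 0.29× activity: 0.3 × 0.29 = 0.087.
Non-CYP routes (70%) are unchanged.
Relative clearance = 0.087 + 0.7 = 0.787.
Steady-state concentration ∝ 1/CL, so new value = 38.8 / 0.787 = 49.3 ng/mL.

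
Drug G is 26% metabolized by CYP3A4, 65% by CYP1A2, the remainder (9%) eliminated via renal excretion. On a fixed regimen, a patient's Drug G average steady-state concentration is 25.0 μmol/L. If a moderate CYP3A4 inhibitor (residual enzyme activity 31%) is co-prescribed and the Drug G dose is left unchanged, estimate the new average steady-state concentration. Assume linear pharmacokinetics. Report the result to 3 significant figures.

The CYP3A4 pathway (26% of clearance) falls to 0.31× activity: 0.26 × 0.31 = 0.0806.
CYP1A2 (65%) and the residual 9% are unaffected.
New clearance relative to baseline: 0.0806 + 0.65 + 0.09 = 0.8206.
Average steady-state concentration ∝ 1/CL, so new value = 25.0 / 0.8206 = 30.5 μmol/L.

30.5 μmol/L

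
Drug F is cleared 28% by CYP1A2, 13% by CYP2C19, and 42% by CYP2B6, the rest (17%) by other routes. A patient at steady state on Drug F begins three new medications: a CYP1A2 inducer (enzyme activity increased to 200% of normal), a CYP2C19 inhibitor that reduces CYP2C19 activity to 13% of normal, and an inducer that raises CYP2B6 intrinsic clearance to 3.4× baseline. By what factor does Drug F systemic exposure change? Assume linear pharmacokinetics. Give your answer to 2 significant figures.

CYP1A2: 0.28 × 2 = 0.56
CYP2C19: 0.13 × 0.13 = 0.0169
CYP2B6: 0.42 × 3.4 = 1.428
Other: 0.17 (unchanged)
Relative clearance = 0.56 + 0.0169 + 1.428 + 0.17 = 2.1749.
Net systemic exposure ratio = 1 / 2.1749 = 0.46.

0.46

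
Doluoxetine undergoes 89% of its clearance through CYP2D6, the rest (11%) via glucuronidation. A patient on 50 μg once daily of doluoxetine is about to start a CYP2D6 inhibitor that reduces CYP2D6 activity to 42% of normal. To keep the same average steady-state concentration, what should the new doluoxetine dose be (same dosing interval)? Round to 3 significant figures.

The CYP2D6 pathway (89% of clearance) is reduced to 0.42× activity: 0.89 × 0.42 = 0.3738.
The remaining 11% of clearance is unaffected.
CL_new/CL_old = 0.3738 + 0.11 = 0.4838.
To maintain the same steady-state level, dose must scale with clearance: new dose = 50 × 0.4838 = 24.2 μg.

24.2 μg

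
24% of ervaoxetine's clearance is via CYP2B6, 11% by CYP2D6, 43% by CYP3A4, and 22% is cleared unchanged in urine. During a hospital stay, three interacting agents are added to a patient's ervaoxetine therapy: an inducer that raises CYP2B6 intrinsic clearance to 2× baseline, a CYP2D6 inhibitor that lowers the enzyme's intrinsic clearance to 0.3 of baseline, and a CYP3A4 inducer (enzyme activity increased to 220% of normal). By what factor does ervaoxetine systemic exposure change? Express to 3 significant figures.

CYP2B6: 0.24 × 2 = 0.48
CYP2D6: 0.11 × 0.3 = 0.033
CYP3A4: 0.43 × 2.2 = 0.946
Other: 0.22 (unchanged)
Relative clearance = 0.48 + 0.033 + 0.946 + 0.22 = 1.679.
Net systemic exposure ratio = 1 / 1.679 = 0.596.

0.596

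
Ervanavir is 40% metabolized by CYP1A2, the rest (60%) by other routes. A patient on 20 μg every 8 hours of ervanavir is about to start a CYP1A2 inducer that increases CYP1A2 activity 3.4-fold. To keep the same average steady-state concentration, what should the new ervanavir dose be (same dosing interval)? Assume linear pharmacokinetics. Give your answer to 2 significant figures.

39 μg

The CYP1A2 pathway (40% of clearance) rises to 3.4× activity: 0.4 × 3.4 = 1.36.
The remaining 60% of clearance is unaffected.
New clearance relative to baseline: 1.36 + 0.6 = 1.96.
Exposure is unchanged when dose changes in proportion to clearance. New dose = 20 μg × 1.96 = 39 μg.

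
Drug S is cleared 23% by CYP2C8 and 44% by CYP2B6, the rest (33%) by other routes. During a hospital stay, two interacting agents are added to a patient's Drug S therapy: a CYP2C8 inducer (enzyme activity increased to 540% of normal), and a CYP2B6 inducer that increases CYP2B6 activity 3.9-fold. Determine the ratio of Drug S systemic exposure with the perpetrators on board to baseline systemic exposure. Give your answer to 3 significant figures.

0.304

The CYP2C8 pathway (23% of clearance) rises to 5.4× activity: 0.23 × 5.4 = 1.242.
The CYP2B6 pathway (44% of clearance) increases to 3.9× activity: 0.44 × 3.9 = 1.716.
Non-CYP routes (33%) are unchanged.
CL_new/CL_old = 1.242 + 1.716 + 0.33 = 3.288.
Systemic exposure ∝ 1/CL: fold-change = 1 / 3.288 = 0.304.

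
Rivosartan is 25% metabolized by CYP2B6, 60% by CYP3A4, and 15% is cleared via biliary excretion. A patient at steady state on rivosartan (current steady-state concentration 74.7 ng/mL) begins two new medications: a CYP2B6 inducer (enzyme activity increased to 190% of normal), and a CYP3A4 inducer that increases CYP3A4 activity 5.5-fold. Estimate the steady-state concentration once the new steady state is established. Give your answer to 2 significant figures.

The CYP2B6 pathway (25% of clearance) is boosted to 1.9× activity: 0.25 × 1.9 = 0.475.
The CYP3A4 pathway (60% of clearance) rises to 5.5× activity: 0.6 × 5.5 = 3.3.
The remaining 15% of clearance is unaffected.
CL_new/CL_old = 0.475 + 3.3 + 0.15 = 3.925.
Dividing the baseline by the relative clearance: 74.7 / 3.925 = 19 ng/mL.

19 ng/mL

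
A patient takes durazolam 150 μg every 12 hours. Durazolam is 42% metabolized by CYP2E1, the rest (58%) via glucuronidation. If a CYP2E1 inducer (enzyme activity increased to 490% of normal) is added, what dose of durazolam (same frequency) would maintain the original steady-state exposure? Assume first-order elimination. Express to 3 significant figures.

The CYP2E1 pathway (42% of clearance) rises to 4.9× activity: 0.42 × 4.9 = 2.058.
The remaining 58% of clearance is unaffected.
CL_new/CL_old = 2.058 + 0.58 = 2.638.
Css,avg = (dose rate)/CL, so holding Css fixed requires dose ∝ CL: 150 × 2.638 = 396 μg.

396 μg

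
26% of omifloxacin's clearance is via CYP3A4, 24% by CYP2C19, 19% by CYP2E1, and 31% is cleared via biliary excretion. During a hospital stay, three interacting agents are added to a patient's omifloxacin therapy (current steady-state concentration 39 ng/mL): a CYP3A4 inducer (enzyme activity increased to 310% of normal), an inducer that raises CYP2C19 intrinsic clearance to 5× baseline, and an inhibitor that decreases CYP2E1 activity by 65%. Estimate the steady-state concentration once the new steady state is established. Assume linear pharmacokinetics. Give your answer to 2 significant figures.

16 ng/mL

The CYP3A4 pathway (26% of clearance) is boosted to 3.1× activity: 0.26 × 3.1 = 0.806.
The CYP2C19 pathway (24% of clearance) is boosted to 5× activity: 0.24 × 5 = 1.2.
The CYP2E1 pathway (19% of clearance) is reduced to 0.35× activity: 0.19 × 0.35 = 0.0665.
Non-CYP routes (31%) are unchanged.
New clearance relative to baseline: 0.806 + 1.2 + 0.0665 + 0.31 = 2.3825.
New steady-state concentration = 39 / 2.3825 = 16 ng/mL (concentration scales inversely with clearance).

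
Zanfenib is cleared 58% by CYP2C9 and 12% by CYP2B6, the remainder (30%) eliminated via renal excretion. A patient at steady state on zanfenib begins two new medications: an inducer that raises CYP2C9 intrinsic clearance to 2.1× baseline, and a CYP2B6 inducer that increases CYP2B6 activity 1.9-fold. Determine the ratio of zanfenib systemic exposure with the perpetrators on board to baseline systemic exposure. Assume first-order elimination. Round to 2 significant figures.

The CYP2C9 pathway (58% of clearance) increases to 2.1× activity: 0.58 × 2.1 = 1.218.
The CYP2B6 pathway (12% of clearance) is boosted to 1.9× activity: 0.12 × 1.9 = 0.228.
Non-CYP routes (30%) are unchanged.
Relative clearance = 1.218 + 0.228 + 0.3 = 1.746.
Net systemic exposure ratio = 1 / 1.746 = 0.57.

0.57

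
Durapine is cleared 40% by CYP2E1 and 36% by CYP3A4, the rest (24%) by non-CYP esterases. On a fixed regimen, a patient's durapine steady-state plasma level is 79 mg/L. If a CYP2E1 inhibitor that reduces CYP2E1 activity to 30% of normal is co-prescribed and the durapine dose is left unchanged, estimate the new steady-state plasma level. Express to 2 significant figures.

1.1 × 10² mg/L

The CYP2E1 pathway (40% of clearance) falls to 0.3× activity: 0.4 × 0.3 = 0.12.
CYP3A4 (36%) and the residual 24% are unaffected.
New clearance relative to baseline: 0.12 + 0.36 + 0.24 = 0.72.
With dosing unchanged, steady-state plasma level scales as 1/CL: 79 / 0.72 = 1.1 × 10² mg/L.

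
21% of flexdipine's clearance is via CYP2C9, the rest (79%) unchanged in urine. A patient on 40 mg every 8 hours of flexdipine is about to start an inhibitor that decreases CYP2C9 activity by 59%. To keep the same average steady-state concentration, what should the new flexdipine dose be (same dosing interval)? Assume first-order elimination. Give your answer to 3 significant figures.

35.0 mg

CYP2C9: 0.21 × 0.41 = 0.0861
Other: 0.79 (unchanged)
CL_new/CL_old = 0.0861 + 0.79 = 0.8761.
To maintain the same steady-state level, dose must scale with clearance: new dose = 40 × 0.8761 = 35.0 mg.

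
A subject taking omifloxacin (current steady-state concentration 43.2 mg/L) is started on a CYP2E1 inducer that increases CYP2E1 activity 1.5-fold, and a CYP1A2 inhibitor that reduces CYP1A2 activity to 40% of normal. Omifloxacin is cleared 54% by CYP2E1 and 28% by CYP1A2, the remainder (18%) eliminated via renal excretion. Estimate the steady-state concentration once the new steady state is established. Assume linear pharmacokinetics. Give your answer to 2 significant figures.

39 mg/L

The CYP2E1 pathway (54% of clearance) rises to 1.5× activity: 0.54 × 1.5 = 0.81.
The CYP1A2 pathway (28% of clearance) drops to 0.4× activity: 0.28 × 0.4 = 0.112.
Non-CYP routes (18%) are unchanged.
Relative clearance = 0.81 + 0.112 + 0.18 = 1.102.
New steady-state concentration = 43.2 / 1.102 = 39 mg/L (concentration scales inversely with clearance).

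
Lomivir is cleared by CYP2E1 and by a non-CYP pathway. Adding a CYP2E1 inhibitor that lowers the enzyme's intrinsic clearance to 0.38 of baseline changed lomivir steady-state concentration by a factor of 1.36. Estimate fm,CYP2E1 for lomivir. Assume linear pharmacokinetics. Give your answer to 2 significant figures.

Write x for the fraction cleared via CYP2E1. The observed steady-state concentration change means clearance fell to 1/1.36 = 0.7353 of baseline.
Setting x·0.38 + (1 − x) = 0.7353 and solving: x = (0.7353 − 1)/(0.38 − 1) = 0.43.

0.43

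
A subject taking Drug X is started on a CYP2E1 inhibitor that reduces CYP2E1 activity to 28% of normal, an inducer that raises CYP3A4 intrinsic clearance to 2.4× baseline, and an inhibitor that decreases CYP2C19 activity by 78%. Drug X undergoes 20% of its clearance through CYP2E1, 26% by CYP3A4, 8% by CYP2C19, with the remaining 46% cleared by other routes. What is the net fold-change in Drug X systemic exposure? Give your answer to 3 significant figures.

The CYP2E1 pathway (20% of clearance) is reduced to 0.28× activity: 0.2 × 0.28 = 0.056.
The CYP3A4 pathway (26% of clearance) rises to 2.4× activity: 0.26 × 2.4 = 0.624.
The CYP2C19 pathway (8% of clearance) falls to 0.22× activity: 0.08 × 0.22 = 0.0176.
The remaining 46% of clearance is unaffected.
New clearance relative to baseline: 0.056 + 0.624 + 0.0176 + 0.46 = 1.1576.
Net systemic exposure ratio = 1 / 1.1576 = 0.864.

0.864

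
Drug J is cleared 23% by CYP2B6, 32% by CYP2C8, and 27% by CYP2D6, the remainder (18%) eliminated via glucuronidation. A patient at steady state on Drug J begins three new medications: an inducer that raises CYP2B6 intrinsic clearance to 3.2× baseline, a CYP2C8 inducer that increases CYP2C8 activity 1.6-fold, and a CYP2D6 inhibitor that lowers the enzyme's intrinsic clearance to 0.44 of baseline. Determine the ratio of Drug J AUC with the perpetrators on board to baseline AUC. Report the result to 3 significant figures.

0.646

The CYP2B6 pathway (23% of clearance) increases to 3.2× activity: 0.23 × 3.2 = 0.736.
The CYP2C8 pathway (32% of clearance) increases to 1.6× activity: 0.32 × 1.6 = 0.512.
The CYP2D6 pathway (27% of clearance) falls to 0.44× activity: 0.27 × 0.44 = 0.1188.
The remaining 18% of clearance is unaffected.
New clearance relative to baseline: 0.736 + 0.512 + 0.1188 + 0.18 = 1.5468.
Net AUC ratio = 1 / 1.5468 = 0.646.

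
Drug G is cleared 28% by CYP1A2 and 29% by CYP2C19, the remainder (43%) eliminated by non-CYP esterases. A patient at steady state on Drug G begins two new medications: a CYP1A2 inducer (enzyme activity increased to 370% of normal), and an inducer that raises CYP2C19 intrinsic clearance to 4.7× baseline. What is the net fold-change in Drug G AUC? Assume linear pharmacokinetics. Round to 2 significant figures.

The CYP1A2 pathway (28% of clearance) rises to 3.7× activity: 0.28 × 3.7 = 1.036.
The CYP2C19 pathway (29% of clearance) rises to 4.7× activity: 0.29 × 4.7 = 1.363.
Non-CYP routes (43%) are unchanged.
New clearance relative to baseline: 1.036 + 1.363 + 0.43 = 2.829.
AUC ∝ 1/CL: fold-change = 1 / 2.829 = 0.35.

0.35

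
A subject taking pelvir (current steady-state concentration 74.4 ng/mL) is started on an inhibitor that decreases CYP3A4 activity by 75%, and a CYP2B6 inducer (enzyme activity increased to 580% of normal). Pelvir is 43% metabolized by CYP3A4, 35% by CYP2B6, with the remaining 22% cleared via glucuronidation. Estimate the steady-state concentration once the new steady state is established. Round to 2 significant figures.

32 ng/mL

The CYP3A4 pathway (43% of clearance) falls to 0.25× activity: 0.43 × 0.25 = 0.1075.
The CYP2B6 pathway (35% of clearance) increases to 5.8× activity: 0.35 × 5.8 = 2.03.
The remaining 22% of clearance is unaffected.
Relative clearance = 0.1075 + 2.03 + 0.22 = 2.3575.
New steady-state concentration = 74.4 / 2.3575 = 32 ng/mL (concentration scales inversely with clearance).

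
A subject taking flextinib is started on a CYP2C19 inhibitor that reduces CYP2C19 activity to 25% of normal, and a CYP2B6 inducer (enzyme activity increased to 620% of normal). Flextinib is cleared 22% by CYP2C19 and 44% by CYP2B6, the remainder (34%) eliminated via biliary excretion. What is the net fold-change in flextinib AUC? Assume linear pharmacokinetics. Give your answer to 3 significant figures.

CYP2C19: 0.22 × 0.25 = 0.055
CYP2B6: 0.44 × 6.2 = 2.728
Other: 0.34 (unchanged)
New clearance relative to baseline: 0.055 + 2.728 + 0.34 = 3.123.
Because AUC varies inversely with clearance, the combined effect is 1 / 3.123 = 0.320.

0.320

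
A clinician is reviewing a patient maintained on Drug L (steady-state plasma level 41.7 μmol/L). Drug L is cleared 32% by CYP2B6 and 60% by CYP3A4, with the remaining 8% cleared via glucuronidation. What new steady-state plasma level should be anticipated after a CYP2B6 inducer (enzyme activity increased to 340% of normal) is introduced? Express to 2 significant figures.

24 μmol/L

CYP2B6: 0.32 × 3.4 = 1.088
CYP3A4: 0.6 (unchanged)
Other: 0.08 (unchanged)
CL_new/CL_old = 1.088 + 0.6 + 0.08 = 1.768.
Steady-state plasma level ∝ 1/CL, so new value = 41.7 / 1.768 = 24 μmol/L.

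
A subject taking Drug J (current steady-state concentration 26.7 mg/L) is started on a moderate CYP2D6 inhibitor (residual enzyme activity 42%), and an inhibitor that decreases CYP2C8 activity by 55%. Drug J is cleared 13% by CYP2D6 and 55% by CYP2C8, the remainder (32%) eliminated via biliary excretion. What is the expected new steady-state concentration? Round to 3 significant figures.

CYP2D6: 0.13 × 0.42 = 0.0546
CYP2C8: 0.55 × 0.45 = 0.2475
Other: 0.32 (unchanged)
Relative clearance = 0.0546 + 0.2475 + 0.32 = 0.6221.
Dividing the baseline by the relative clearance: 26.7 / 0.6221 = 42.9 mg/L.

42.9 mg/L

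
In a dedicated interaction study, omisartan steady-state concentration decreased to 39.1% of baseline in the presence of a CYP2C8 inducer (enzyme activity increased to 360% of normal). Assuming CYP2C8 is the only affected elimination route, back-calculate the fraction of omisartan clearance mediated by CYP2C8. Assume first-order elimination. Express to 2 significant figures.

CL'/CL = 1 / 0.391 = 2.558
3.6·fm + (1 − fm) = 2.558
fm = (2.558 − 1) / (3.6 − 1) = 0.60

0.60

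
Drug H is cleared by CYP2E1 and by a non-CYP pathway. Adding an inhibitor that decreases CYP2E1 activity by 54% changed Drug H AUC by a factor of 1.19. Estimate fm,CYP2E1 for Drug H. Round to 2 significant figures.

0.30

Call the CYP2E1 fraction fm. After the interaction, CL_new/CL_old = fm × 0.46 + (1 − fm).
AUC ratio = 1 / (new CL fraction), so new CL fraction = 1 / 1.19 = 0.8403.
fm × 0.46 + 1 − fm = 0.8403  ⇒  fm × (0.46 − 1) = −0.1597  ⇒  fm = 0.30.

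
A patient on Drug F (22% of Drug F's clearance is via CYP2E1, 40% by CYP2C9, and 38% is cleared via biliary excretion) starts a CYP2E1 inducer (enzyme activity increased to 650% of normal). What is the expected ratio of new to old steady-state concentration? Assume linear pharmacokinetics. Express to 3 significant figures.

The CYP2E1 pathway (22% of clearance) increases to 6.5× activity: 0.22 × 6.5 = 1.43.
CYP2C9 (40%) and the residual 38% are unaffected.
New clearance relative to baseline: 1.43 + 0.4 + 0.38 = 2.21.
Steady-state concentration is inversely proportional to clearance, so the fold-change is 1 / 2.21 = 0.452.

0.452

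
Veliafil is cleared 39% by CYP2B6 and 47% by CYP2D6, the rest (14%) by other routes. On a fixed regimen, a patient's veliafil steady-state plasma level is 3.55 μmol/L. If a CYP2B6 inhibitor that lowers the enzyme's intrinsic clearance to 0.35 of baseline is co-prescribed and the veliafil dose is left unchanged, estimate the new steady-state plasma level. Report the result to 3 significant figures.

4.76 μmol/L

The CYP2B6 pathway (39% of clearance) is reduced to 0.35× activity: 0.39 × 0.35 = 0.1365.
CYP2D6 (47%) and the residual 14% are unaffected.
Relative clearance = 0.1365 + 0.47 + 0.14 = 0.7465.
Steady-state plasma level ∝ 1/CL, so new value = 3.55 / 0.7465 = 4.76 μmol/L.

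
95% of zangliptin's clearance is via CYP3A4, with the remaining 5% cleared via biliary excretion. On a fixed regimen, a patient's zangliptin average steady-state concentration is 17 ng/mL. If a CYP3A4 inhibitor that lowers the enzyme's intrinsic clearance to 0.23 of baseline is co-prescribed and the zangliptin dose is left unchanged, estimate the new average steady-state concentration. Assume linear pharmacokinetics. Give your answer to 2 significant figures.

63 ng/mL

The CYP3A4 pathway (95% of clearance) falls to 0.23× activity: 0.95 × 0.23 = 0.2185.
The remaining 5% of clearance is unaffected.
New clearance relative to baseline: 0.2185 + 0.05 = 0.2685.
With dosing unchanged, average steady-state concentration scales as 1/CL: 17 / 0.2685 = 63 ng/mL.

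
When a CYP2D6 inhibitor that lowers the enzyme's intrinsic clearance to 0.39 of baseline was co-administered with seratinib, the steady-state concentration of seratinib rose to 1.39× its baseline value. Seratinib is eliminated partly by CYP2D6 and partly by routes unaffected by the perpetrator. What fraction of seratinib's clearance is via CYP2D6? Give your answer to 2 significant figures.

Call the CYP2D6 fraction fm. After the interaction, CL_new/CL_old = fm × 0.39 + (1 − fm).
Steady-state concentration ratio = 1 / (new CL fraction), so new CL fraction = 1 / 1.39 = 0.7194.
fm × 0.39 + 1 − fm = 0.7194  ⇒  fm × (0.39 − 1) = −0.2806  ⇒  fm = 0.46.

0.46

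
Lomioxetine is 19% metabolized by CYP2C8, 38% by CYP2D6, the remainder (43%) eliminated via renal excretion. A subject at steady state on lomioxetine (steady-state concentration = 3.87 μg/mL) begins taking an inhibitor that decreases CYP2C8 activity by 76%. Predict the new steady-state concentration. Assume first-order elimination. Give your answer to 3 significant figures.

4.52 μg/mL

The CYP2C8 pathway (19% of clearance) falls to 0.24× activity: 0.19 × 0.24 = 0.0456.
CYP2D6 (38%) and the residual 43% are unaffected.
Relative clearance = 0.0456 + 0.38 + 0.43 = 0.8556.
New steady-state concentration = baseline ÷ relative clearance = 3.87 / 0.8556 = 4.52 μg/mL.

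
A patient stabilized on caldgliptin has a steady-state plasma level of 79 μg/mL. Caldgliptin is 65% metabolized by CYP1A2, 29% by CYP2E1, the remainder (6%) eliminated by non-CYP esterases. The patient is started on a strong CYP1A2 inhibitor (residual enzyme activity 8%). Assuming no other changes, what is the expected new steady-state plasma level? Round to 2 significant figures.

The CYP1A2 pathway (65% of clearance) falls to 0.08× activity: 0.65 × 0.08 = 0.052.
CYP2E1 (29%) and the residual 6% are unaffected.
New clearance relative to baseline: 0.052 + 0.29 + 0.06 = 0.402.
With dosing unchanged, steady-state plasma level scales as 1/CL: 79 / 0.402 = 2.0 × 10² μg/mL.

2.0 × 10² μg/mL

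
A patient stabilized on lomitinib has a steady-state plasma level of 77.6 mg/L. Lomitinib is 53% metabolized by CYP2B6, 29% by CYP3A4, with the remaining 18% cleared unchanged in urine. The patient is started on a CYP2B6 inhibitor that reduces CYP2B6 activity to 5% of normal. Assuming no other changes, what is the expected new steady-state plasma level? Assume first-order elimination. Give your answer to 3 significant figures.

The CYP2B6 pathway (53% of clearance) is reduced to 0.05× activity: 0.53 × 0.05 = 0.0265.
CYP3A4 (29%) and the residual 18% are unaffected.
New clearance relative to baseline: 0.0265 + 0.29 + 0.18 = 0.4965.
Steady-state plasma level ∝ 1/CL, so new value = 77.6 / 0.4965 = 156 mg/L.

156 mg/L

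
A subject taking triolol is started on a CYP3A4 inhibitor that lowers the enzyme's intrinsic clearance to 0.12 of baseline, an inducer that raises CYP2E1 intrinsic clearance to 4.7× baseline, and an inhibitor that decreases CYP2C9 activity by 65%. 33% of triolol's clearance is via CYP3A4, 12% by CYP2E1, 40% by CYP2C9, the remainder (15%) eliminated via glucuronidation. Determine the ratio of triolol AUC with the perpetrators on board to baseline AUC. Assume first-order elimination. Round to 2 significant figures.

The CYP3A4 pathway (33% of clearance) drops to 0.12× activity: 0.33 × 0.12 = 0.0396.
The CYP2E1 pathway (12% of clearance) rises to 4.7× activity: 0.12 × 4.7 = 0.564.
The CYP2C9 pathway (40% of clearance) is reduced to 0.35× activity: 0.4 × 0.35 = 0.14.
Non-CYP routes (15%) are unchanged.
New clearance relative to baseline: 0.0396 + 0.564 + 0.14 + 0.15 = 0.8936.
Because AUC varies inversely with clearance, the combined effect is 1 / 0.8936 = 1.1.

1.1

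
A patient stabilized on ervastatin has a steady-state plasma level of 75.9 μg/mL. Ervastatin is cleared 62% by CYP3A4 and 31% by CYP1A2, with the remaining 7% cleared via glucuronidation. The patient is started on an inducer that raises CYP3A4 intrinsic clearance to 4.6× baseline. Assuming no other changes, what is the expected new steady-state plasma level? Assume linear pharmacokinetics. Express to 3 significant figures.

The CYP3A4 pathway (62% of clearance) increases to 4.6× activity: 0.62 × 4.6 = 2.852.
CYP1A2 (31%) and the residual 7% are unaffected.
Relative clearance = 2.852 + 0.31 + 0.07 = 3.232.
With dosing unchanged, steady-state plasma level scales as 1/CL: 75.9 / 3.232 = 23.5 μg/mL.

23.5 μg/mL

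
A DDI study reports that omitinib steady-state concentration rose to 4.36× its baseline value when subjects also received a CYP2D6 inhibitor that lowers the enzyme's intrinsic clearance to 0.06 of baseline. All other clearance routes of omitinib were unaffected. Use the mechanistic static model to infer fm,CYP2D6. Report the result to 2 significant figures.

Let x = fm,CYP2D6. Because steady-state concentration ∝ 1/CL, relative clearance fell to 1/4.36 = 0.2294.
Setting x·0.06 + (1 − x) = 0.2294 and solving: x = (0.2294 − 1)/(0.06 − 1) = 0.82.

0.82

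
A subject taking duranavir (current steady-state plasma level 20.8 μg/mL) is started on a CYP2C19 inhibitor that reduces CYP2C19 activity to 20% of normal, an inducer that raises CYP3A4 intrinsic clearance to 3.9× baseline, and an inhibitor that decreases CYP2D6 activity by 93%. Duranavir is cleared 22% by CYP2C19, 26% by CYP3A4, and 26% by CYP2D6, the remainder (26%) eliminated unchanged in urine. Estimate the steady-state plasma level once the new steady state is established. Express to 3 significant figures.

The CYP2C19 pathway (22% of clearance) drops to 0.2× activity: 0.22 × 0.2 = 0.044.
The CYP3A4 pathway (26% of clearance) is boosted to 3.9× activity: 0.26 × 3.9 = 1.014.
The CYP2D6 pathway (26% of clearance) drops to 0.07× activity: 0.26 × 0.07 = 0.0182.
The remaining 26% of clearance is unaffected.
New clearance relative to baseline: 0.044 + 1.014 + 0.0182 + 0.26 = 1.3362.
Steady-state plasma level ∝ 1/CL: new value = 20.8 / 1.3362 = 15.6 μg/mL.

15.6 μg/mL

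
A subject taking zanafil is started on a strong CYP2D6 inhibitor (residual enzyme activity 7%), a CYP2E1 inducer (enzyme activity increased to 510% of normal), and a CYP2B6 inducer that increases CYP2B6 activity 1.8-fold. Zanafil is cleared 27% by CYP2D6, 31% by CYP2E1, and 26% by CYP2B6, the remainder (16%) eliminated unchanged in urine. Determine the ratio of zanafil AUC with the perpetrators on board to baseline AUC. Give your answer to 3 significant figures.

0.449

CYP2D6: 0.27 × 0.07 = 0.0189
CYP2E1: 0.31 × 5.1 = 1.581
CYP2B6: 0.26 × 1.8 = 0.468
Other: 0.16 (unchanged)
Relative clearance = 0.0189 + 1.581 + 0.468 + 0.16 = 2.2279.
Net AUC ratio = 1 / 2.2279 = 0.449.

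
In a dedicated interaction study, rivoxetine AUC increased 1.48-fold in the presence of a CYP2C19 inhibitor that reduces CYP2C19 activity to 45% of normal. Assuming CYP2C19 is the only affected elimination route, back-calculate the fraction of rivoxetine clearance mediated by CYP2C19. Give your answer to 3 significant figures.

0.590

CL'/CL = 1 / 1.48 = 0.6757
0.45·fm + (1 − fm) = 0.6757
fm = (0.6757 − 1) / (0.45 − 1) = 0.590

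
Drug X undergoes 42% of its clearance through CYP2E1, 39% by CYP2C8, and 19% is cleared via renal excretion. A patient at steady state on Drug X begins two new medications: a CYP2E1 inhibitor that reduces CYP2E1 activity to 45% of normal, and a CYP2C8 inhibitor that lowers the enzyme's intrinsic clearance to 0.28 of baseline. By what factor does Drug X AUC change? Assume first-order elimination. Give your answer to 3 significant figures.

2.05

The CYP2E1 pathway (42% of clearance) drops to 0.45× activity: 0.42 × 0.45 = 0.189.
The CYP2C8 pathway (39% of clearance) is reduced to 0.28× activity: 0.39 × 0.28 = 0.1092.
The remaining 19% of clearance is unaffected.
New clearance relative to baseline: 0.189 + 0.1092 + 0.19 = 0.4882.
Net AUC ratio = 1 / 0.4882 = 2.05.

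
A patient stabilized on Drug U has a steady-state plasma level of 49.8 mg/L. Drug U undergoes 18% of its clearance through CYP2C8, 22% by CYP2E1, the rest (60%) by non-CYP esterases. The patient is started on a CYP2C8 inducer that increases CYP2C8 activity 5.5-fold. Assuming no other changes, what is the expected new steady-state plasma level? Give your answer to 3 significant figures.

27.5 mg/L

The CYP2C8 pathway (18% of clearance) is boosted to 5.5× activity: 0.18 × 5.5 = 0.99.
CYP2E1 (22%) and the residual 60% are unaffected.
Relative clearance = 0.99 + 0.22 + 0.6 = 1.81.
New steady-state plasma level = baseline ÷ relative clearance = 49.8 / 1.81 = 27.5 mg/L.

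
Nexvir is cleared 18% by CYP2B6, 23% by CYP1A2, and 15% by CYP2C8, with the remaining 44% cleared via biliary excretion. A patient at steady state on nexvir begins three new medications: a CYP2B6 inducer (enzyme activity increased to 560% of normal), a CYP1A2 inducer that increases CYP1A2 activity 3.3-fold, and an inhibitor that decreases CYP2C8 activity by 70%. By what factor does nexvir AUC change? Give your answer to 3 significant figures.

0.444

CYP2B6: 0.18 × 5.6 = 1.008
CYP1A2: 0.23 × 3.3 = 0.759
CYP2C8: 0.15 × 0.3 = 0.045
Other: 0.44 (unchanged)
CL_new/CL_old = 1.008 + 0.759 + 0.045 + 0.44 = 2.252.
Net AUC ratio = 1 / 2.252 = 0.444.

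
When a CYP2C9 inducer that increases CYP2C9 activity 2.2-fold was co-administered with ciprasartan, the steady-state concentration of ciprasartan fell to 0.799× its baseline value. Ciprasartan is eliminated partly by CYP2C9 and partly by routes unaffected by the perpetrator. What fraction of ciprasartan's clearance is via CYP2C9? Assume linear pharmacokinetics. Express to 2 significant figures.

0.21

Call the CYP2C9 fraction fm. After the interaction, CL_new/CL_old = fm × 2.2 + (1 − fm).
Steady-state concentration ratio = 1 / (new CL fraction), so new CL fraction = 1 / 0.799 = 1.252.
fm × 2.2 + 1 − fm = 1.252  ⇒  fm × (2.2 − 1) = 0.2516  ⇒  fm = 0.21.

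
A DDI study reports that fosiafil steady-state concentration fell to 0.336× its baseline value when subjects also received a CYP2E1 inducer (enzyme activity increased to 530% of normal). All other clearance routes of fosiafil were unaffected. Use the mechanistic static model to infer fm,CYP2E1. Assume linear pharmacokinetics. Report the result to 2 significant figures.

Call the CYP2E1 fraction fm. After the interaction, CL_new/CL_old = fm × 5.3 + (1 − fm).
Steady-state concentration ratio = 1 / (new CL fraction), so new CL fraction = 1 / 0.336 = 2.976.
fm × 5.3 + 1 − fm = 2.976  ⇒  fm × (5.3 − 1) = 1.976  ⇒  fm = 0.46.

0.46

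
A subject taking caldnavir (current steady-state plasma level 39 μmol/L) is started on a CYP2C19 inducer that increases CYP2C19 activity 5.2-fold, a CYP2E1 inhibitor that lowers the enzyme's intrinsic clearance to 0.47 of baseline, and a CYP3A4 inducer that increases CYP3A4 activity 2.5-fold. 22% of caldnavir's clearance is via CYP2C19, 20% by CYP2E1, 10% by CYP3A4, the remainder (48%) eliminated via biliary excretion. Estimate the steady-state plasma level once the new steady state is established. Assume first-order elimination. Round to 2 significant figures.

The CYP2C19 pathway (22% of clearance) is boosted to 5.2× activity: 0.22 × 5.2 = 1.144.
The CYP2E1 pathway (20% of clearance) drops to 0.47× activity: 0.2 × 0.47 = 0.094.
The CYP3A4 pathway (10% of clearance) increases to 2.5× activity: 0.1 × 2.5 = 0.25.
The remaining 48% of clearance is unaffected.
Relative clearance = 1.144 + 0.094 + 0.25 + 0.48 = 1.968.
Steady-state plasma level ∝ 1/CL: new value = 39 / 1.968 = 20 μmol/L.

20 μmol/L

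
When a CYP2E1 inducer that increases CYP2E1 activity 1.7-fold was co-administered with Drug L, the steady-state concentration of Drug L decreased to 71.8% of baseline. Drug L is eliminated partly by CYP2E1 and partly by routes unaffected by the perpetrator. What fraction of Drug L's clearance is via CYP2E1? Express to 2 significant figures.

0.56

Call the CYP2E1 fraction fm. After the interaction, CL_new/CL_old = fm × 1.7 + (1 − fm).
Steady-state concentration ratio = 1 / (new CL fraction), so new CL fraction = 1 / 0.718 = 1.393.
fm × 1.7 + 1 − fm = 1.393  ⇒  fm × (1.7 − 1) = 0.3928  ⇒  fm = 0.56.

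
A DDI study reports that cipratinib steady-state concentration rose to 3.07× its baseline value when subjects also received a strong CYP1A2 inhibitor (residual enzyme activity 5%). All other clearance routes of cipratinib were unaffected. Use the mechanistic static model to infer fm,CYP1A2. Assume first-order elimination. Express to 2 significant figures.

Write x for the fraction cleared via CYP1A2. The observed steady-state concentration change means clearance fell to 1/3.07 = 0.3257 of baseline.
Setting x·0.05 + (1 − x) = 0.3257 and solving: x = (0.3257 − 1)/(0.05 − 1) = 0.71.

0.71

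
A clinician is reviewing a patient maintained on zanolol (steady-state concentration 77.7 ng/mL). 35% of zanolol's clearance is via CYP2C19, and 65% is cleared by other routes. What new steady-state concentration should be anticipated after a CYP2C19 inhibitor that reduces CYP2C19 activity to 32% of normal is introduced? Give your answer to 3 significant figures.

102 ng/mL

The CYP2C19 pathway (35% of clearance) falls to 0.32× activity: 0.35 × 0.32 = 0.112.
The remaining 65% of clearance is unaffected.
New clearance relative to baseline: 0.112 + 0.65 = 0.762.
Steady-state concentration ∝ 1/CL, so new value = 77.7 / 0.762 = 102 ng/mL.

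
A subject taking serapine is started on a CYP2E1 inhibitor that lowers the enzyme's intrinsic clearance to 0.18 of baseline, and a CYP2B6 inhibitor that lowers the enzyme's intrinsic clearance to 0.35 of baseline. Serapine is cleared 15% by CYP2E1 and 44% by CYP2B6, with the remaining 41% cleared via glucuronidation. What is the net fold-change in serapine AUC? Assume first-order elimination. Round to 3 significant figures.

1.69

The CYP2E1 pathway (15% of clearance) is reduced to 0.18× activity: 0.15 × 0.18 = 0.027.
The CYP2B6 pathway (44% of clearance) is reduced to 0.35× activity: 0.44 × 0.35 = 0.154.
Non-CYP routes (41%) are unchanged.
New clearance relative to baseline: 0.027 + 0.154 + 0.41 = 0.591.
Because AUC varies inversely with clearance, the combined effect is 1 / 0.591 = 1.69.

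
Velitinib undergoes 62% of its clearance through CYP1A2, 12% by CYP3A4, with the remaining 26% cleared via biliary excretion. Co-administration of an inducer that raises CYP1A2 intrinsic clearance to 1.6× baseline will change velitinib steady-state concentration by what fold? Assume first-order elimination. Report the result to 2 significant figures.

0.73

The CYP1A2 pathway (62% of clearance) rises to 1.6× activity: 0.62 × 1.6 = 0.992.
CYP3A4 (12%) and the residual 26% are unaffected.
Relative clearance = 0.992 + 0.12 + 0.26 = 1.372.
Since steady-state concentration ∝ 1/CL, the ratio is 1 / 1.372 = 0.73.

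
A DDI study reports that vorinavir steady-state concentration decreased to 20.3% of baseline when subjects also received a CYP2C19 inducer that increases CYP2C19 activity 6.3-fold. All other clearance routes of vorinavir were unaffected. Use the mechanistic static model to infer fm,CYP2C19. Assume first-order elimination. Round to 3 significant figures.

Call the CYP2C19 fraction fm. After the interaction, CL_new/CL_old = fm × 6.3 + (1 − fm).
Steady-state concentration ratio = 1 / (new CL fraction), so new CL fraction = 1 / 0.203 = 4.926.
fm × 6.3 + 1 − fm = 4.926  ⇒  fm × (6.3 − 1) = 3.926  ⇒  fm = 0.741.

0.741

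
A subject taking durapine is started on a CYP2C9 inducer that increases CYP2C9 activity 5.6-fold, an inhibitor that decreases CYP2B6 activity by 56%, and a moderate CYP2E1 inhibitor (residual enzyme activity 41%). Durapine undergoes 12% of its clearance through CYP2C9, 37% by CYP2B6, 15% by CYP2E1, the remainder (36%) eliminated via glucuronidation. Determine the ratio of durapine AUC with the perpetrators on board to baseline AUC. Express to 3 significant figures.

The CYP2C9 pathway (12% of clearance) increases to 5.6× activity: 0.12 × 5.6 = 0.672.
The CYP2B6 pathway (37% of clearance) falls to 0.44× activity: 0.37 × 0.44 = 0.1628.
The CYP2E1 pathway (15% of clearance) is reduced to 0.41× activity: 0.15 × 0.41 = 0.0615.
Non-CYP routes (36%) are unchanged.
Relative clearance = 0.672 + 0.1628 + 0.0615 + 0.36 = 1.2563.
Because AUC varies inversely with clearance, the combined effect is 1 / 1.2563 = 0.796.

0.796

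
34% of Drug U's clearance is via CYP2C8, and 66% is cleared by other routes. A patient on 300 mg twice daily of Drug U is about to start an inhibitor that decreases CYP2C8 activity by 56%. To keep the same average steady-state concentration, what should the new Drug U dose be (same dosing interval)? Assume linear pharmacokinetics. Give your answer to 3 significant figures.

243 mg

The CYP2C8 pathway (34% of clearance) falls to 0.44× activity: 0.34 × 0.44 = 0.1496.
The remaining 66% of clearance is unaffected.
Relative clearance = 0.1496 + 0.66 = 0.8096.
Exposure is unchanged when dose changes in proportion to clearance. New dose = 300 mg × 0.8096 = 243 mg.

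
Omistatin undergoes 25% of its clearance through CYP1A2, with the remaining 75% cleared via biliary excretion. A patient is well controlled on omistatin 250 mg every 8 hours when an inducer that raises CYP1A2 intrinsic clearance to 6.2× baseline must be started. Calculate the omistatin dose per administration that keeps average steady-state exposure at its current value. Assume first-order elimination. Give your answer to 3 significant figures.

The CYP1A2 pathway (25% of clearance) rises to 6.2× activity: 0.25 × 6.2 = 1.55.
The remaining 75% of clearance is unaffected.
New clearance relative to baseline: 1.55 + 0.75 = 2.3.
To maintain the same steady-state level, dose must scale with clearance: new dose = 250 × 2.3 = 575 mg.

575 mg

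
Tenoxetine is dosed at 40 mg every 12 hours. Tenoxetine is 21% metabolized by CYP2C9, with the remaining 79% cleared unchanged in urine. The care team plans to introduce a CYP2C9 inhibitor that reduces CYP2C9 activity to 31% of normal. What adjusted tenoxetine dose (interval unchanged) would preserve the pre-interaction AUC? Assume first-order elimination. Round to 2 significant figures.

CYP2C9: 0.21 × 0.31 = 0.0651
Other: 0.79 (unchanged)
CL_new/CL_old = 0.0651 + 0.79 = 0.8551.
To maintain the same steady-state level, dose must scale with clearance: new dose = 40 × 0.8551 = 34 mg.

34 mg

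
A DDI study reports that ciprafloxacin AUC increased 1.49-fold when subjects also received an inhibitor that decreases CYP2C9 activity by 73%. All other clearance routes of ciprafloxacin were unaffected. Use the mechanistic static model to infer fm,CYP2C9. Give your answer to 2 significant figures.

0.45

Write x for the fraction cleared via CYP2C9. The observed AUC change means clearance fell to 1/1.49 = 0.6711 of baseline.
Setting x·0.27 + (1 − x) = 0.6711 and solving: x = (0.6711 − 1)/(0.27 − 1) = 0.45.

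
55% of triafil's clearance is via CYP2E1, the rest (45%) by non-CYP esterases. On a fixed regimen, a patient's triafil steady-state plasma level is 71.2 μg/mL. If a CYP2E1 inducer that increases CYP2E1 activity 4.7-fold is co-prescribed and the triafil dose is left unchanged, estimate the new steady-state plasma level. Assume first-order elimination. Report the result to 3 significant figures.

The CYP2E1 pathway (55% of clearance) rises to 4.7× activity: 0.55 × 4.7 = 2.585.
The remaining 45% of clearance is unaffected.
Relative clearance = 2.585 + 0.45 = 3.035.
Steady-state plasma level ∝ 1/CL, so new value = 71.2 / 3.035 = 23.5 μg/mL.

23.5 μg/mL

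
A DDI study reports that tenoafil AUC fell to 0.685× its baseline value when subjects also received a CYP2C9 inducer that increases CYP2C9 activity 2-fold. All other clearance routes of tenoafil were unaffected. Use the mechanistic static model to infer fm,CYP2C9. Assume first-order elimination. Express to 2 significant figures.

0.46

Write x for the fraction cleared via CYP2C9. The observed AUC change means clearance rose to 1/0.685 = 1.46 of baseline.
Setting x·2 + (1 − x) = 1.46 and solving: x = (1.46 − 1)/(2 − 1) = 0.46.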